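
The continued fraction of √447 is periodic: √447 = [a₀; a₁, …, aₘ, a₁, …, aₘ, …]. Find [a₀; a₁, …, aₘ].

a₀ = ⌊√447⌋ = 21.

[21; 7, 42]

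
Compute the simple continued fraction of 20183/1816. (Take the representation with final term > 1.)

20183 = 11·1816 + 207
1816 = 8·207 + 160
207 = 1·160 + 47
160 = 3·47 + 19
47 = 2·19 + 9
19 = 2·9 + 1
9 = 9·1 + 0  (stop)
So 20183/1816 = [11; 8, 1, 3, 2, 2, 9].

[11; 8, 1, 3, 2, 2, 9]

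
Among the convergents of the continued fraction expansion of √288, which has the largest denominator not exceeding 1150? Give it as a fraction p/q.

19024/1121

√288 = [16; 1, 32, …] (period length 2).
Convergents:
  p_0/q_0 = 16/1
  p_1/q_1 = 17/1
  p_2/q_2 = 560/33
  p_3/q_3 = 577/34
  p_4/q_4 = 19024/1121
  p_5/q_5 = 19601/1155
q_4 = 1121 ≤ 1150 < 1155 = q_5, so the answer is 19024/1121.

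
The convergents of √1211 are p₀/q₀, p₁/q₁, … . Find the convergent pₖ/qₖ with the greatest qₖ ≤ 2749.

60551/1740

√1211 = [34; 1, 3, 1, 68, …] (period length 4).
Convergents:
  p_0/q_0 = 34/1
  p_1/q_1 = 35/1
  p_2/q_2 = 139/4
  p_3/q_3 = 174/5
  p_4/q_4 = 11971/344
  p_5/q_5 = 12145/349
  p_6/q_6 = 48406/1391
  p_7/q_7 = 60551/1740
  p_8/q_8 = 4165874/119711
q_7 = 1740 ≤ 2749 < 119711 = q_8, so the answer is 60551/1740.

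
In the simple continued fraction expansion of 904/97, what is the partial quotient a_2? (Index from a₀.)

7

904 = 9·97 + 31   →  a_0 = 9
97 = 3·31 + 4   →  a_1 = 3
31 = 7·4 + 3   →  a_2 = 7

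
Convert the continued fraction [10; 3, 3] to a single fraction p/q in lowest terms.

103/10

Using pₖ = aₖpₖ₋₁ + pₖ₋₂ and qₖ = aₖqₖ₋₁ + qₖ₋₂:
  k=0: a=10, p=10, q=1
  k=1: a=3, p=31, q=3
  k=2: a=3, p=103, q=10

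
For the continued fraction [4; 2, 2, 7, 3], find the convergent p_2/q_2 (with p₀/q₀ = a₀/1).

Using pₖ = aₖpₖ₋₁ + pₖ₋₂, qₖ = aₖqₖ₋₁ + qₖ₋₂ (with p₋₁=1, p₋₂=0, q₋₁=0, q₋₂=1):
  k=0: a=4, p=4, q=1
  k=1: a=2, p=9, q=2
  k=2: a=2, p=22, q=5

22/5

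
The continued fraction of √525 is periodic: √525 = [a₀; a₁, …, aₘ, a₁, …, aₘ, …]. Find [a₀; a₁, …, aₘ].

[22; 1, 10, 2, 10, 1, 44]

a₀ = ⌊√525⌋ = 22.
With m₀=0, d₀=1 and mₖ₊₁ = dₖaₖ − mₖ, dₖ₊₁ = (n − mₖ₊₁²)/dₖ, aₖ₊₁ = ⌊(a₀+mₖ₊₁)/dₖ₊₁⌋:
  k=1: m=22, d=41, a=1
  k=2: m=19, d=4, a=10
  k=3: m=21, d=21, a=2
  k=4: m=21, d=4, a=10
  k=5: m=19, d=41, a=1
  k=6: m=22, d=1, a=44
d=1 and a=2a₀=44 at k=6, so the next step gives (m, d) = (22, 41) again — its k=1 value — and the period has length 6.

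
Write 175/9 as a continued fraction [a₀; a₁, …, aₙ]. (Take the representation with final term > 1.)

175 = 19*9 + 4
9 = 2*4 + 1
4 = 4*1 + 0  (stop)
So 175/9 = [19; 2, 4].

[19; 2, 4]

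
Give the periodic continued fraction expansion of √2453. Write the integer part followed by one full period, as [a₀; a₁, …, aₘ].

[49; 1, 1, 8, 1, 1, 98]

a₀ = ⌊√2453⌋ = 49.
With m₀=0, d₀=1 and mₖ₊₁ = dₖaₖ − mₖ, dₖ₊₁ = (n − mₖ₊₁²)/dₖ, aₖ₊₁ = ⌊(a₀+mₖ₊₁)/dₖ₊₁⌋:
  k=1: m=49, d=52, a=1
  k=2: m=3, d=47, a=1
  k=3: m=44, d=11, a=8
  k=4: m=44, d=47, a=1
  k=5: m=3, d=52, a=1
  k=6: m=49, d=1, a=98
d=1 and a=2a₀=98 at k=6, so the next step gives (m, d) = (49, 52) again — its k=1 value — and the period has length 6.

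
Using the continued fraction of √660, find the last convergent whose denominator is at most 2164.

54695/2129

√660 = [25; 1, 2, 4, 2, 1, 50, …] (period length 6).
Convergents:
  p_0/q_0 = 25/1
  p_1/q_1 = 26/1
  p_2/q_2 = 77/3
  p_3/q_3 = 334/13
  p_4/q_4 = 745/29
  p_5/q_5 = 1079/42
  p_6/q_6 = 54695/2129
  p_7/q_7 = 55774/2171
q_6 = 2129 ≤ 2164 < 2171 = q_7, so the answer is 54695/2129.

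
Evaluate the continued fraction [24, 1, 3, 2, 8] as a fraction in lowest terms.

1883/76

Using pₖ = aₖpₖ₋₁ + pₖ₋₂ and qₖ = aₖqₖ₋₁ + qₖ₋₂:
  k=0: a=24, p=24, q=1
  k=1: a=1, p=25, q=1
  k=2: a=3, p=99, q=4
  k=3: a=2, p=223, q=9
  k=4: a=8, p=1883, q=76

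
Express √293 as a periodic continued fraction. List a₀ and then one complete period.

a₀ = ⌊√293⌋ = 17.
With m₀=0, d₀=1 and mₖ₊₁ = dₖaₖ − mₖ, dₖ₊₁ = (n − mₖ₊₁²)/dₖ, aₖ₊₁ = ⌊(a₀+mₖ₊₁)/dₖ₊₁⌋:
  k=1: m=17, d=4, a=8
  k=2: m=15, d=17, a=1
  k=3: m=2, d=17, a=1
  k=4: m=15, d=4, a=8
  k=5: m=17, d=1, a=34
d=1 and a=2a₀=34 at k=5, so the next step gives (m, d) = (17, 4) again — its k=1 value — and the period has length 5.

[17; 8, 1, 1, 8, 34]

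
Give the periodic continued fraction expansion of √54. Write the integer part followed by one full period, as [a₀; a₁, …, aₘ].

[7; 2, 1, 6, 1, 2, 14]

a₀ = ⌊√54⌋ = 7.
With m₀=0, d₀=1 and mₖ₊₁ = dₖaₖ − mₖ, dₖ₊₁ = (n − mₖ₊₁²)/dₖ, aₖ₊₁ = ⌊(a₀+mₖ₊₁)/dₖ₊₁⌋:
  k=1: m=7, d=5, a=2
  k=2: m=3, d=9, a=1
  k=3: m=6, d=2, a=6
  k=4: m=6, d=9, a=1
  k=5: m=3, d=5, a=2
  k=6: m=7, d=1, a=14
d=1 and a=2a₀=14 at k=6, so the next step gives (m, d) = (7, 5) again — its k=1 value — and the period has length 6.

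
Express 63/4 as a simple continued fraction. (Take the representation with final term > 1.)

[15; 1, 3]

63 = 15*4 + 3
4 = 1*3 + 1
3 = 3*1 + 0  (stop)
So 63/4 = [15; 1, 3].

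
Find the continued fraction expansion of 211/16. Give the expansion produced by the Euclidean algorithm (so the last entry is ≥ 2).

[13; 5, 3]

211 = 13*16 + 3
16 = 5*3 + 1
3 = 3*1 + 0  (stop)
So 211/16 = [13; 5, 3].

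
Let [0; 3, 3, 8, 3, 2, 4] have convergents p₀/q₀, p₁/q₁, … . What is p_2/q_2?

3/10

Using pₖ = aₖpₖ₋₁ + pₖ₋₂, qₖ = aₖqₖ₋₁ + qₖ₋₂ (with p₋₁=1, p₋₂=0, q₋₁=0, q₋₂=1):
  k=0: a=0, p=0, q=1
  k=1: a=3, p=1, q=3
  k=2: a=3, p=3, q=10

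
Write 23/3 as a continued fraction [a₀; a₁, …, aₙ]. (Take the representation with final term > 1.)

23 = 7*3 + 2
3 = 1*2 + 1
2 = 2*1 + 0  (stop)
So 23/3 = [7; 1, 2].

[7; 1, 2]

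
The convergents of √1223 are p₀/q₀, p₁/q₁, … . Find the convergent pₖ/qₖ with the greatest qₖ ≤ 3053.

√1223 = [34; 1, 33, 1, 68, …] (period length 4).
Convergents:
  p_0/q_0 = 34/1
  p_1/q_1 = 35/1
  p_2/q_2 = 1189/34
  p_3/q_3 = 1224/35
  p_4/q_4 = 84421/2414
  p_5/q_5 = 85645/2449
  p_6/q_6 = 2910706/83231
q_5 = 2449 ≤ 3053 < 83231 = q_6, so the answer is 85645/2449.

85645/2449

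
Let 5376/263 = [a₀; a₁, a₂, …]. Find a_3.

1

5376 = 20·263 + 116   →  a_0 = 20
263 = 2·116 + 31   →  a_1 = 2
116 = 3·31 + 23   →  a_2 = 3
31 = 1·23 + 8   →  a_3 = 1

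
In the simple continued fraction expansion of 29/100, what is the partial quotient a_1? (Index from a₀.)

3

29 = 0·100 + 29   →  a_0 = 0
100 = 3·29 + 13   →  a_1 = 3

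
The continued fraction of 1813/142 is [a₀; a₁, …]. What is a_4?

3

1813 = 12·142 + 109   →  a_0 = 12
142 = 1·109 + 33   →  a_1 = 1
109 = 3·33 + 10   →  a_2 = 3
33 = 3·10 + 3   →  a_3 = 3
10 = 3·3 + 1   →  a_4 = 3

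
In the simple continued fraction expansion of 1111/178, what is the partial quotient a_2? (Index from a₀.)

1111 = 6·178 + 43   →  a_0 = 6
178 = 4·43 + 6   →  a_1 = 4
43 = 7·6 + 1   →  a_2 = 7

7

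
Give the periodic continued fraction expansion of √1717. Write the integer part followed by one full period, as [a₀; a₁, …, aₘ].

a₀ = ⌊√1717⌋ = 41.

[41; 2, 3, 2, 4, 2, 3, 2, 82]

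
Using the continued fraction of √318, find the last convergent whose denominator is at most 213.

√318 = [17; 1, 4, 1, 34, …] (period length 4).
Convergents:
  p_0/q_0 = 17/1
  p_1/q_1 = 18/1
  p_2/q_2 = 89/5
  p_3/q_3 = 107/6
  p_4/q_4 = 3727/209
  p_5/q_5 = 3834/215
q_4 = 209 ≤ 213 < 215 = q_5, so the answer is 3727/209.

3727/209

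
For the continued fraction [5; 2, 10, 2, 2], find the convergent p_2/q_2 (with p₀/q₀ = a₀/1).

Using pₖ = aₖpₖ₋₁ + pₖ₋₂, qₖ = aₖqₖ₋₁ + qₖ₋₂ (with p₋₁=1, p₋₂=0, q₋₁=0, q₋₂=1):
  k=0: a=5, p=5, q=1
  k=1: a=2, p=11, q=2
  k=2: a=10, p=115, q=21

115/21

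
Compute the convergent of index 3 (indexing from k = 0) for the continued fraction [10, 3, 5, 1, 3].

196/19

Using pₖ = aₖpₖ₋₁ + pₖ₋₂, qₖ = aₖqₖ₋₁ + qₖ₋₂ (with p₋₁=1, p₋₂=0, q₋₁=0, q₋₂=1):
  k=0: a=10, p=10, q=1
  k=1: a=3, p=31, q=3
  k=2: a=5, p=165, q=16
  k=3: a=1, p=196, q=19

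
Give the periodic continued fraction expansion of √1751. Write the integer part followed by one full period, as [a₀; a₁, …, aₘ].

[41; 1, 5, 2, 4, 2, 5, 1, 82]

a₀ = ⌊√1751⌋ = 41.
With m₀=0, d₀=1 and mₖ₊₁ = dₖaₖ − mₖ, dₖ₊₁ = (n − mₖ₊₁²)/dₖ, aₖ₊₁ = ⌊(a₀+mₖ₊₁)/dₖ₊₁⌋:
  k=1: m=41, d=70, a=1
  k=2: m=29, d=13, a=5
  k=3: m=36, d=35, a=2
  k=4: m=34, d=17, a=4
  k=5: m=34, d=35, a=2
  k=6: m=36, d=13, a=5
  k=7: m=29, d=70, a=1
  k=8: m=41, d=1, a=82
d=1 and a=2a₀=82 at k=8, so the next step gives (m, d) = (41, 70) again — its k=1 value — and the period has length 8.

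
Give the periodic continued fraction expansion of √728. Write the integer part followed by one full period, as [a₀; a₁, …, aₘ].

[26; 1, 52]

a₀ = ⌊√728⌋ = 26.
With m₀=0, d₀=1 and mₖ₊₁ = dₖaₖ − mₖ, dₖ₊₁ = (n − mₖ₊₁²)/dₖ, aₖ₊₁ = ⌊(a₀+mₖ₊₁)/dₖ₊₁⌋:
  k=1: m=26, d=52, a=1
  k=2: m=26, d=1, a=52
d=1 and a=2a₀=52 at k=2, so the next step gives (m, d) = (26, 52) again — its k=1 value — and the period has length 2.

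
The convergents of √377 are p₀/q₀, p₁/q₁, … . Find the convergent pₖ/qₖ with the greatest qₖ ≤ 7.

97/5

√377 = [19; 2, 2, 2, 38, …] (period length 4).
Convergents:
  p_0/q_0 = 19/1
  p_1/q_1 = 39/2
  p_2/q_2 = 97/5
  p_3/q_3 = 233/12
q_2 = 5 ≤ 7 < 12 = q_3, so the answer is 97/5.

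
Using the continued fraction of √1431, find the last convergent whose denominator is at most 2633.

99073/2619

√1431 = [37; 1, 4, 1, 4, 1, 74, …] (period length 6).
Convergents:
  p_0/q_0 = 37/1
  p_1/q_1 = 38/1
  p_2/q_2 = 189/5
  p_3/q_3 = 227/6
  p_4/q_4 = 1097/29
  p_5/q_5 = 1324/35
  p_6/q_6 = 99073/2619
  p_7/q_7 = 100397/2654
q_6 = 2619 ≤ 2633 < 2654 = q_7, so the answer is 99073/2619.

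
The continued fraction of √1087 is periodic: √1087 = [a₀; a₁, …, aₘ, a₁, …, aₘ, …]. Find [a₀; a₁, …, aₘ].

[32; 1, 31, 1, 64]

a₀ = ⌊√1087⌋ = 32.
With m₀=0, d₀=1 and mₖ₊₁ = dₖaₖ − mₖ, dₖ₊₁ = (n − mₖ₊₁²)/dₖ, aₖ₊₁ = ⌊(a₀+mₖ₊₁)/dₖ₊₁⌋:
  k=1: m=32, d=63, a=1
  k=2: m=31, d=2, a=31
  k=3: m=31, d=63, a=1
  k=4: m=32, d=1, a=64
d=1 and a=2a₀=64 at k=4, so the next step gives (m, d) = (32, 63) again — its k=1 value — and the period has length 4.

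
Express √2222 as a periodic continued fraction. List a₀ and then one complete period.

a₀ = ⌊√2222⌋ = 47.

[47; 7, 4, 7, 94]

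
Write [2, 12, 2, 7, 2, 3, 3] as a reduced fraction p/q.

Using pₖ = aₖpₖ₋₁ + pₖ₋₂ and qₖ = aₖqₖ₋₁ + qₖ₋₂:
  k=0: a=2, p=2, q=1
  k=1: a=12, p=25, q=12
  k=2: a=2, p=52, q=25
  k=3: a=7, p=389, q=187
  k=4: a=2, p=830, q=399
  k=5: a=3, p=2879, q=1384
  k=6: a=3, p=9467, q=4551

9467/4551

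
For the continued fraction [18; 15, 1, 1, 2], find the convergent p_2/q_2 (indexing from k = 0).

Using pₖ = aₖpₖ₋₁ + pₖ₋₂, qₖ = aₖqₖ₋₁ + qₖ₋₂ (with p₋₁=1, p₋₂=0, q₋₁=0, q₋₂=1):
  k=0: a=18, p=18, q=1
  k=1: a=15, p=271, q=15
  k=2: a=1, p=289, q=16

289/16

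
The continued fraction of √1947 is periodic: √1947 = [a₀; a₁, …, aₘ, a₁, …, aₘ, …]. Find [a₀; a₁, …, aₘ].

a₀ = ⌊√1947⌋ = 44.

[44; 8, 88]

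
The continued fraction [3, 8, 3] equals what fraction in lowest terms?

Fold from the inside: start with 3/1.
  8 + 1/3 = 25/3
  3 + 3/25 = 78/25

78/25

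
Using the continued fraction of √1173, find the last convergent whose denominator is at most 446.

9350/273

√1173 = [34; 4, 68, …] (period length 2).
Convergents:
  p_0/q_0 = 34/1
  p_1/q_1 = 137/4
  p_2/q_2 = 9350/273
  p_3/q_3 = 37537/1096
q_2 = 273 ≤ 446 < 1096 = q_3, so the answer is 9350/273.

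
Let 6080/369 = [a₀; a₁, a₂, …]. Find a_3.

6080 = 16·369 + 176   →  a_0 = 16
369 = 2·176 + 17   →  a_1 = 2
176 = 10·17 + 6   →  a_2 = 10
17 = 2·6 + 5   →  a_3 = 2

2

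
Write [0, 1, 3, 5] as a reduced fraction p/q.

Fold from the inside: start with 5/1.
  3 + 1/5 = 16/5
  1 + 5/16 = 21/16
  0 + 16/21 = 16/21

16/21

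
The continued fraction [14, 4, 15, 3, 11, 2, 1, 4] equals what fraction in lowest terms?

Fold from the inside: start with 4/1.
  1 + 1/4 = 5/4
  2 + 4/5 = 14/5
  11 + 5/14 = 159/14
  3 + 14/159 = 491/159
  15 + 159/491 = 7524/491
  4 + 491/7524 = 30587/7524
  14 + 7524/30587 = 435742/30587

435742/30587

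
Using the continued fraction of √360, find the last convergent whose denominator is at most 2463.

√360 = [18; 1, 36, …] (period length 2).
Convergents:
  p_0/q_0 = 18/1
  p_1/q_1 = 19/1
  p_2/q_2 = 702/37
  p_3/q_3 = 721/38
  p_4/q_4 = 26658/1405
  p_5/q_5 = 27379/1443
  p_6/q_6 = 1012302/53353
q_5 = 1443 ≤ 2463 < 53353 = q_6, so the answer is 27379/1443.

27379/1443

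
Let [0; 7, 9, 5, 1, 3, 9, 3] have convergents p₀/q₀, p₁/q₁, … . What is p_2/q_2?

9/64

Using pₖ = aₖpₖ₋₁ + pₖ₋₂, qₖ = aₖqₖ₋₁ + qₖ₋₂ (with p₋₁=1, p₋₂=0, q₋₁=0, q₋₂=1):
  k=0: a=0, p=0, q=1
  k=1: a=7, p=1, q=7
  k=2: a=9, p=9, q=64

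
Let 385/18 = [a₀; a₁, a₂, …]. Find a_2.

1

385 = 21·18 + 7   →  a_0 = 21
18 = 2·7 + 4   →  a_1 = 2
7 = 1·4 + 3   →  a_2 = 1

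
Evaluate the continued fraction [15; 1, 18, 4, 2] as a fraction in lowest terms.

Fold from the inside: start with 2/1.
  4 + 1/2 = 9/2
  18 + 2/9 = 164/9
  1 + 9/164 = 173/164
  15 + 164/173 = 2759/173

2759/173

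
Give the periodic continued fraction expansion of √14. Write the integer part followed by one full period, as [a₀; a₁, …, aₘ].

[3; 1, 2, 1, 6]

a₀ = ⌊√14⌋ = 3.
With m₀=0, d₀=1 and mₖ₊₁ = dₖaₖ − mₖ, dₖ₊₁ = (n − mₖ₊₁²)/dₖ, aₖ₊₁ = ⌊(a₀+mₖ₊₁)/dₖ₊₁⌋:
  k=1: m=3, d=5, a=1
  k=2: m=2, d=2, a=2
  k=3: m=2, d=5, a=1
  k=4: m=3, d=1, a=6
d=1 and a=2a₀=6 at k=4, so the next step gives (m, d) = (3, 5) again — its k=1 value — and the period has length 4.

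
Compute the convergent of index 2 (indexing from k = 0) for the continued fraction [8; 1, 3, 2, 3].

Using pₖ = aₖpₖ₋₁ + pₖ₋₂, qₖ = aₖqₖ₋₁ + qₖ₋₂ (with p₋₁=1, p₋₂=0, q₋₁=0, q₋₂=1):
  k=0: a=8, p=8, q=1
  k=1: a=1, p=9, q=1
  k=2: a=3, p=35, q=4

35/4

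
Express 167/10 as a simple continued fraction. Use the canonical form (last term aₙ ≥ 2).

[16; 1, 2, 3]

167 = 16·10 + 7
10 = 1·7 + 3
7 = 2·3 + 1
3 = 3·1 + 0  (stop)
So 167/10 = [16; 1, 2, 3].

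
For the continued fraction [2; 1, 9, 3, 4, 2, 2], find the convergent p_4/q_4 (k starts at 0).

Using pₖ = aₖpₖ₋₁ + pₖ₋₂, qₖ = aₖqₖ₋₁ + qₖ₋₂ (with p₋₁=1, p₋₂=0, q₋₁=0, q₋₂=1):
  k=0: a=2, p=2, q=1
  k=1: a=1, p=3, q=1
  k=2: a=9, p=29, q=10
  k=3: a=3, p=90, q=31
  k=4: a=4, p=389, q=134

389/134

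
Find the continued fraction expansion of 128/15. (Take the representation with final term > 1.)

[8; 1, 1, 7]

128 = 8*15 + 8
15 = 1*8 + 7
8 = 1*7 + 1
7 = 7*1 + 0  (stop)
So 128/15 = [8; 1, 1, 7].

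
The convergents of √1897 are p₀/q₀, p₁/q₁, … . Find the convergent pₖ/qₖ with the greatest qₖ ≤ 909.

√1897 = [43; 1, 1, 4, 12, 4, 1, 1, 86, …] (period length 8).
Convergents:
  p_0/q_0 = 43/1
  p_1/q_1 = 44/1
  p_2/q_2 = 87/2
  p_3/q_3 = 392/9
  p_4/q_4 = 4791/110
  p_5/q_5 = 19556/449
  p_6/q_6 = 24347/559
  p_7/q_7 = 43903/1008
q_6 = 559 ≤ 909 < 1008 = q_7, so the answer is 24347/559.

24347/559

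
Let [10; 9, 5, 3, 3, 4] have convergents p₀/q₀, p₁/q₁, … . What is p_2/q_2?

465/46

Using pₖ = aₖpₖ₋₁ + pₖ₋₂, qₖ = aₖqₖ₋₁ + qₖ₋₂ (with p₋₁=1, p₋₂=0, q₋₁=0, q₋₂=1):
  k=0: a=10, p=10, q=1
  k=1: a=9, p=91, q=9
  k=2: a=5, p=465, q=46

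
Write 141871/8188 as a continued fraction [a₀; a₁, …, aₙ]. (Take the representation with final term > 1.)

141871 = 17*8188 + 2675
8188 = 3*2675 + 163
2675 = 16*163 + 67
163 = 2*67 + 29
67 = 2*29 + 9
29 = 3*9 + 2
9 = 4*2 + 1
2 = 2*1 + 0  (stop)
So 141871/8188 = [17; 3, 16, 2, 2, 3, 4, 2].

[17; 3, 16, 2, 2, 3, 4, 2]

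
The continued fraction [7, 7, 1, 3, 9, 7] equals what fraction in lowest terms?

Using pₖ = aₖpₖ₋₁ + pₖ₋₂ and qₖ = aₖqₖ₋₁ + qₖ₋₂:
  k=0: a=7, p=7, q=1
  k=1: a=7, p=50, q=7
  k=2: a=1, p=57, q=8
  k=3: a=3, p=221, q=31
  k=4: a=9, p=2046, q=287
  k=5: a=7, p=14543, q=2040

14543/2040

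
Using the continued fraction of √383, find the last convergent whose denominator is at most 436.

8063/412

√383 = [19; 1, 1, 3, 19, 3, 1, 1, 38, …] (period length 8).
Convergents:
  p_0/q_0 = 19/1
  p_1/q_1 = 20/1
  p_2/q_2 = 39/2
  p_3/q_3 = 137/7
  p_4/q_4 = 2642/135
  p_5/q_5 = 8063/412
  p_6/q_6 = 10705/547
q_5 = 412 ≤ 436 < 547 = q_6, so the answer is 8063/412.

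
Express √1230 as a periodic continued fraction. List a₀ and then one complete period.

[35; 14, 70]

a₀ = ⌊√1230⌋ = 35.
With m₀=0, d₀=1 and mₖ₊₁ = dₖaₖ − mₖ, dₖ₊₁ = (n − mₖ₊₁²)/dₖ, aₖ₊₁ = ⌊(a₀+mₖ₊₁)/dₖ₊₁⌋:
  k=1: m=35, d=5, a=14
  k=2: m=35, d=1, a=70
d=1 and a=2a₀=70 at k=2, so the next step gives (m, d) = (35, 5) again — its k=1 value — and the period has length 2.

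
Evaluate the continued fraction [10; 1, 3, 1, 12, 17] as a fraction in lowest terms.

11801/1093

Using pₖ = aₖpₖ₋₁ + pₖ₋₂ and qₖ = aₖqₖ₋₁ + qₖ₋₂:
  k=0: a=10, p=10, q=1
  k=1: a=1, p=11, q=1
  k=2: a=3, p=43, q=4
  k=3: a=1, p=54, q=5
  k=4: a=12, p=691, q=64
  k=5: a=17, p=11801, q=1093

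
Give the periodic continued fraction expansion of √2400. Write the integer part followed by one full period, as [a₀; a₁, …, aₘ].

a₀ = ⌊√2400⌋ = 48.
With m₀=0, d₀=1 and mₖ₊₁ = dₖaₖ − mₖ, dₖ₊₁ = (n − mₖ₊₁²)/dₖ, aₖ₊₁ = ⌊(a₀+mₖ₊₁)/dₖ₊₁⌋:
  k=1: m=48, d=96, a=1
  k=2: m=48, d=1, a=96
d=1 and a=2a₀=96 at k=2, so the next step gives (m, d) = (48, 96) again — its k=1 value — and the period has length 2.

[48; 1, 96]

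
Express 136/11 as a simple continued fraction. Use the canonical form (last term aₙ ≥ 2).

136 = 12×11 + 4
11 = 2×4 + 3
4 = 1×3 + 1
3 = 3×1 + 0  (stop)
So 136/11 = [12; 2, 1, 3].

[12; 2, 1, 3]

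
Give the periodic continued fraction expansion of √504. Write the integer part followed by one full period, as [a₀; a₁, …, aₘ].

a₀ = ⌊√504⌋ = 22.

[22; 2, 4, 2, 44]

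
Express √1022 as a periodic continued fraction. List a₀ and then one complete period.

[31; 1, 30, 1, 62]

a₀ = ⌊√1022⌋ = 31.
With m₀=0, d₀=1 and mₖ₊₁ = dₖaₖ − mₖ, dₖ₊₁ = (n − mₖ₊₁²)/dₖ, aₖ₊₁ = ⌊(a₀+mₖ₊₁)/dₖ₊₁⌋:
  k=1: m=31, d=61, a=1
  k=2: m=30, d=2, a=30
  k=3: m=30, d=61, a=1
  k=4: m=31, d=1, a=62
d=1 and a=2a₀=62 at k=4, so the next step gives (m, d) = (31, 61) again — its k=1 value — and the period has length 4.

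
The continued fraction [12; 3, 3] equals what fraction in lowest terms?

Using pₖ = aₖpₖ₋₁ + pₖ₋₂ and qₖ = aₖqₖ₋₁ + qₖ₋₂:
  k=0: a=12, p=12, q=1
  k=1: a=3, p=37, q=3
  k=2: a=3, p=123, q=10

123/10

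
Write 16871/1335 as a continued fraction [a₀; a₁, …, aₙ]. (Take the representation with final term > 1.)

[12; 1, 1, 1, 3, 7, 3, 5]

16871 = 12·1335 + 851
1335 = 1·851 + 484
851 = 1·484 + 367
484 = 1·367 + 117
367 = 3·117 + 16
117 = 7·16 + 5
16 = 3·5 + 1
5 = 5·1 + 0  (stop)
So 16871/1335 = [12; 1, 1, 1, 3, 7, 3, 5].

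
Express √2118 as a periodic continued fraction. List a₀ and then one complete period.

a₀ = ⌊√2118⌋ = 46.
With m₀=0, d₀=1 and mₖ₊₁ = dₖaₖ − mₖ, dₖ₊₁ = (n − mₖ₊₁²)/dₖ, aₖ₊₁ = ⌊(a₀+mₖ₊₁)/dₖ₊₁⌋:
  k=1: m=46, d=2, a=46
  k=2: m=46, d=1, a=92
d=1 and a=2a₀=92 at k=2, so the next step gives (m, d) = (46, 2) again — its k=1 value — and the period has length 2.

[46; 46, 92]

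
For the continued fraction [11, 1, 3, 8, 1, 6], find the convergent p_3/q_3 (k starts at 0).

388/33

Using pₖ = aₖpₖ₋₁ + pₖ₋₂, qₖ = aₖqₖ₋₁ + qₖ₋₂ (with p₋₁=1, p₋₂=0, q₋₁=0, q₋₂=1):
  k=0: a=11, p=11, q=1
  k=1: a=1, p=12, q=1
  k=2: a=3, p=47, q=4
  k=3: a=8, p=388, q=33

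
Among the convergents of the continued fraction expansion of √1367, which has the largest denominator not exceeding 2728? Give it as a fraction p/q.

√1367 = [36; 1, 35, 1, 72, …] (period length 4).
Convergents:
  p_0/q_0 = 36/1
  p_1/q_1 = 37/1
  p_2/q_2 = 1331/36
  p_3/q_3 = 1368/37
  p_4/q_4 = 99827/2700
  p_5/q_5 = 101195/2737
q_4 = 2700 ≤ 2728 < 2737 = q_5, so the answer is 99827/2700.

99827/2700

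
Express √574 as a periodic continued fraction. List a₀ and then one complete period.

a₀ = ⌊√574⌋ = 23.
With m₀=0, d₀=1 and mₖ₊₁ = dₖaₖ − mₖ, dₖ₊₁ = (n − mₖ₊₁²)/dₖ, aₖ₊₁ = ⌊(a₀+mₖ₊₁)/dₖ₊₁⌋:
  k=1: m=23, d=45, a=1
  k=2: m=22, d=2, a=22
  k=3: m=22, d=45, a=1
  k=4: m=23, d=1, a=46
d=1 and a=2a₀=46 at k=4, so the next step gives (m, d) = (23, 45) again — its k=1 value — and the period has length 4.

[23; 1, 22, 1, 46]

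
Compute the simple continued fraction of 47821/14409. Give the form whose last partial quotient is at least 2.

47821 = 3*14409 + 4594
14409 = 3*4594 + 627
4594 = 7*627 + 205
627 = 3*205 + 12
205 = 17*12 + 1
12 = 12*1 + 0  (stop)
So 47821/14409 = [3; 3, 7, 3, 17, 12].

[3; 3, 7, 3, 17, 12]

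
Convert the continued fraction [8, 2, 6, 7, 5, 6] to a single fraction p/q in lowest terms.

25057/2961

Fold from the inside: start with 6/1.
  5 + 1/6 = 31/6
  7 + 6/31 = 223/31
  6 + 31/223 = 1369/223
  2 + 223/1369 = 2961/1369
  8 + 1369/2961 = 25057/2961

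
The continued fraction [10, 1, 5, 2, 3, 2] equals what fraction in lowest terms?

1117/103

Using pₖ = aₖpₖ₋₁ + pₖ₋₂ and qₖ = aₖqₖ₋₁ + qₖ₋₂:
  k=0: a=10, p=10, q=1
  k=1: a=1, p=11, q=1
  k=2: a=5, p=65, q=6
  k=3: a=2, p=141, q=13
  k=4: a=3, p=488, q=45
  k=5: a=2, p=1117, q=103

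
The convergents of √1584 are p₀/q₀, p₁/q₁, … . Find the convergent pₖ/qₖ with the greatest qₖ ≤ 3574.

79201/1990

√1584 = [39; 1, 3, 1, 78, …] (period length 4).
Convergents:
  p_0/q_0 = 39/1
  p_1/q_1 = 40/1
  p_2/q_2 = 159/4
  p_3/q_3 = 199/5
  p_4/q_4 = 15681/394
  p_5/q_5 = 15880/399
  p_6/q_6 = 63321/1591
  p_7/q_7 = 79201/1990
  p_8/q_8 = 6240999/156811
q_7 = 1990 ≤ 3574 < 156811 = q_8, so the answer is 79201/1990.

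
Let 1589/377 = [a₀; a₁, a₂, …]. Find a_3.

1589 = 4·377 + 81   →  a_0 = 4
377 = 4·81 + 53   →  a_1 = 4
81 = 1·53 + 28   →  a_2 = 1
53 = 1·28 + 25   →  a_3 = 1

1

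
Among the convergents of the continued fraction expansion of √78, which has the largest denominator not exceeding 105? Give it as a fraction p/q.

892/101

√78 = [8; 1, 4, 1, 16, …] (period length 4).
Convergents:
  p_0/q_0 = 8/1
  p_1/q_1 = 9/1
  p_2/q_2 = 44/5
  p_3/q_3 = 53/6
  p_4/q_4 = 892/101
  p_5/q_5 = 945/107
q_4 = 101 ≤ 105 < 107 = q_5, so the answer is 892/101.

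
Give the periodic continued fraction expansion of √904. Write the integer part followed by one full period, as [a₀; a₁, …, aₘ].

a₀ = ⌊√904⌋ = 30.
With m₀=0, d₀=1 and mₖ₊₁ = dₖaₖ − mₖ, dₖ₊₁ = (n − mₖ₊₁²)/dₖ, aₖ₊₁ = ⌊(a₀+mₖ₊₁)/dₖ₊₁⌋:
  k=1: m=30, d=4, a=15
  k=2: m=30, d=1, a=60
d=1 and a=2a₀=60 at k=2, so the next step gives (m, d) = (30, 4) again — its k=1 value — and the period has length 2.

[30; 15, 60]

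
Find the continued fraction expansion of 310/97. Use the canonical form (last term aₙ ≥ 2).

[3; 5, 9, 2]

310 = 3*97 + 19
97 = 5*19 + 2
19 = 9*2 + 1
2 = 2*1 + 0  (stop)
So 310/97 = [3; 5, 9, 2].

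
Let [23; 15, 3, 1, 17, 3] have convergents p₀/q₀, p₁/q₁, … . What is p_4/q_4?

24980/1083

Using pₖ = aₖpₖ₋₁ + pₖ₋₂, qₖ = aₖqₖ₋₁ + qₖ₋₂ (with p₋₁=1, p₋₂=0, q₋₁=0, q₋₂=1):
  k=0: a=23, p=23, q=1
  k=1: a=15, p=346, q=15
  k=2: a=3, p=1061, q=46
  k=3: a=1, p=1407, q=61
  k=4: a=17, p=24980, q=1083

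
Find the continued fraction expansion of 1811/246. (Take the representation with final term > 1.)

1811 = 7·246 + 89
246 = 2·89 + 68
89 = 1·68 + 21
68 = 3·21 + 5
21 = 4·5 + 1
5 = 5·1 + 0  (stop)
So 1811/246 = [7; 2, 1, 3, 4, 5].

[7; 2, 1, 3, 4, 5]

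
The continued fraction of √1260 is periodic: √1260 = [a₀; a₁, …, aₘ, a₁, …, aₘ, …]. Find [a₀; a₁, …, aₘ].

[35; 2, 70]

a₀ = ⌊√1260⌋ = 35.
With m₀=0, d₀=1 and mₖ₊₁ = dₖaₖ − mₖ, dₖ₊₁ = (n − mₖ₊₁²)/dₖ, aₖ₊₁ = ⌊(a₀+mₖ₊₁)/dₖ₊₁⌋:
  k=1: m=35, d=35, a=2
  k=2: m=35, d=1, a=70
d=1 and a=2a₀=70 at k=2, so the next step gives (m, d) = (35, 35) again — its k=1 value — and the period has length 2.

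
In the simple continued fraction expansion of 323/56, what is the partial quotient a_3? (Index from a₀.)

323 = 5·56 + 43   →  a_0 = 5
56 = 1·43 + 13   →  a_1 = 1
43 = 3·13 + 4   →  a_2 = 3
13 = 3·4 + 1   →  a_3 = 3

3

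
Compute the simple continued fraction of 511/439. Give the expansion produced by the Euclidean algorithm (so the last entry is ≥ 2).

511 = 1·439 + 72
439 = 6·72 + 7
72 = 10·7 + 2
7 = 3·2 + 1
2 = 2·1 + 0  (stop)
So 511/439 = [1; 6, 10, 3, 2].

[1; 6, 10, 3, 2]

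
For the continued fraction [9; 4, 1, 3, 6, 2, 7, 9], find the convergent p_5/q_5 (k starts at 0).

Using pₖ = aₖpₖ₋₁ + pₖ₋₂, qₖ = aₖqₖ₋₁ + qₖ₋₂ (with p₋₁=1, p₋₂=0, q₋₁=0, q₋₂=1):
  k=0: a=9, p=9, q=1
  k=1: a=4, p=37, q=4
  k=2: a=1, p=46, q=5
  k=3: a=3, p=175, q=19
  k=4: a=6, p=1096, q=119
  k=5: a=2, p=2367, q=257

2367/257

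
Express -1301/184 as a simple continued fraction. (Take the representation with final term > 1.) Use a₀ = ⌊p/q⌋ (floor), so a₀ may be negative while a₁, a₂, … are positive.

[-8; 1, 13, 6, 2]

-1301 = -8×184 + 171
184 = 1×171 + 13
171 = 13×13 + 2
13 = 6×2 + 1
2 = 2×1 + 0  (stop)
So -1301/184 = [-8; 1, 13, 6, 2].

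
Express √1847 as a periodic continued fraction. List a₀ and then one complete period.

a₀ = ⌊√1847⌋ = 42.
With m₀=0, d₀=1 and mₖ₊₁ = dₖaₖ − mₖ, dₖ₊₁ = (n − mₖ₊₁²)/dₖ, aₖ₊₁ = ⌊(a₀+mₖ₊₁)/dₖ₊₁⌋:
  k=1: m=42, d=83, a=1
  k=2: m=41, d=2, a=41
  k=3: m=41, d=83, a=1
  k=4: m=42, d=1, a=84
d=1 and a=2a₀=84 at k=4, so the next step gives (m, d) = (42, 83) again — its k=1 value — and the period has length 4.

[42; 1, 41, 1, 84]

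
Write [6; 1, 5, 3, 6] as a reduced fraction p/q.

Using pₖ = aₖpₖ₋₁ + pₖ₋₂ and qₖ = aₖqₖ₋₁ + qₖ₋₂:
  k=0: a=6, p=6, q=1
  k=1: a=1, p=7, q=1
  k=2: a=5, p=41, q=6
  k=3: a=3, p=130, q=19
  k=4: a=6, p=821, q=120

821/120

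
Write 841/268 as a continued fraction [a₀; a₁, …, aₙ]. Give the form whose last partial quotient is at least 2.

841 = 3·268 + 37
268 = 7·37 + 9
37 = 4·9 + 1
9 = 9·1 + 0  (stop)
So 841/268 = [3; 7, 4, 9].

[3; 7, 4, 9]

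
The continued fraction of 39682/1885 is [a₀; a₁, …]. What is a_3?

39682 = 21·1885 + 97   →  a_0 = 21
1885 = 19·97 + 42   →  a_1 = 19
97 = 2·42 + 13   →  a_2 = 2
42 = 3·13 + 3   →  a_3 = 3

3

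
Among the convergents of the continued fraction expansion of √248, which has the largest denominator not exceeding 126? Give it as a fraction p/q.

1937/123

√248 = [15; 1, 2, 1, 30, …] (period length 4).
Convergents:
  p_0/q_0 = 15/1
  p_1/q_1 = 16/1
  p_2/q_2 = 47/3
  p_3/q_3 = 63/4
  p_4/q_4 = 1937/123
  p_5/q_5 = 2000/127
q_4 = 123 ≤ 126 < 127 = q_5, so the answer is 1937/123.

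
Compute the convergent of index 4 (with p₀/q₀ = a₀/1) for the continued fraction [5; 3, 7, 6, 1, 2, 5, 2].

835/157

Using pₖ = aₖpₖ₋₁ + pₖ₋₂, qₖ = aₖqₖ₋₁ + qₖ₋₂ (with p₋₁=1, p₋₂=0, q₋₁=0, q₋₂=1):
  k=0: a=5, p=5, q=1
  k=1: a=3, p=16, q=3
  k=2: a=7, p=117, q=22
  k=3: a=6, p=718, q=135
  k=4: a=1, p=835, q=157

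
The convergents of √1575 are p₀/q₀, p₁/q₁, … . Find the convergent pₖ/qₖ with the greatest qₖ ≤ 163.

2024/51

√1575 = [39; 1, 2, 5, 2, 1, 78, …] (period length 6).
Convergents:
  p_0/q_0 = 39/1
  p_1/q_1 = 40/1
  p_2/q_2 = 119/3
  p_3/q_3 = 635/16
  p_4/q_4 = 1389/35
  p_5/q_5 = 2024/51
  p_6/q_6 = 159261/4013
q_5 = 51 ≤ 163 < 4013 = q_6, so the answer is 2024/51.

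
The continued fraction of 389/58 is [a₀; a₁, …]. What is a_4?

2

389 = 6·58 + 41   →  a_0 = 6
58 = 1·41 + 17   →  a_1 = 1
41 = 2·17 + 7   →  a_2 = 2
17 = 2·7 + 3   →  a_3 = 2
7 = 2·3 + 1   →  a_4 = 2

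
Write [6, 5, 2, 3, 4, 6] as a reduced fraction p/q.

Fold from the inside: start with 6/1.
  4 + 1/6 = 25/6
  3 + 6/25 = 81/25
  2 + 25/81 = 187/81
  5 + 81/187 = 1016/187
  6 + 187/1016 = 6283/1016

6283/1016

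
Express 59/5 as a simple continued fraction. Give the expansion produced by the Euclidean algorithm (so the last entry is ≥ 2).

59 = 11*5 + 4
5 = 1*4 + 1
4 = 4*1 + 0  (stop)
So 59/5 = [11; 1, 4].

[11; 1, 4]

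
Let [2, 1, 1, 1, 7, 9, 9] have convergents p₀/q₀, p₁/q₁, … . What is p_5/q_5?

Using pₖ = aₖpₖ₋₁ + pₖ₋₂, qₖ = aₖqₖ₋₁ + qₖ₋₂ (with p₋₁=1, p₋₂=0, q₋₁=0, q₋₂=1):
  k=0: a=2, p=2, q=1
  k=1: a=1, p=3, q=1
  k=2: a=1, p=5, q=2
  k=3: a=1, p=8, q=3
  k=4: a=7, p=61, q=23
  k=5: a=9, p=557, q=210

557/210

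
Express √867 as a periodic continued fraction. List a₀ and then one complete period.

a₀ = ⌊√867⌋ = 29.
With m₀=0, d₀=1 and mₖ₊₁ = dₖaₖ − mₖ, dₖ₊₁ = (n − mₖ₊₁²)/dₖ, aₖ₊₁ = ⌊(a₀+mₖ₊₁)/dₖ₊₁⌋:
  k=1: m=29, d=26, a=2
  k=2: m=23, d=13, a=4
  k=3: m=29, d=2, a=29
  k=4: m=29, d=13, a=4
  k=5: m=23, d=26, a=2
  k=6: m=29, d=1, a=58
d=1 and a=2a₀=58 at k=6, so the next step gives (m, d) = (29, 26) again — its k=1 value — and the period has length 6.

[29; 2, 4, 29, 4, 2, 58]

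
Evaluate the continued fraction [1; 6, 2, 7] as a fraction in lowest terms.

Using pₖ = aₖpₖ₋₁ + pₖ₋₂ and qₖ = aₖqₖ₋₁ + qₖ₋₂:
  k=0: a=1, p=1, q=1
  k=1: a=6, p=7, q=6
  k=2: a=2, p=15, q=13
  k=3: a=7, p=112, q=97

112/97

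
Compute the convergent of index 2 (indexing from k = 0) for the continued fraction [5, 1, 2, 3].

17/3

Using pₖ = aₖpₖ₋₁ + pₖ₋₂, qₖ = aₖqₖ₋₁ + qₖ₋₂ (with p₋₁=1, p₋₂=0, q₋₁=0, q₋₂=1):
  k=0: a=5, p=5, q=1
  k=1: a=1, p=6, q=1
  k=2: a=2, p=17, q=3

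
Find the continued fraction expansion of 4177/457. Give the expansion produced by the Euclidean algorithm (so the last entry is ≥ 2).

[9; 7, 7, 9]

4177 = 9*457 + 64
457 = 7*64 + 9
64 = 7*9 + 1
9 = 9*1 + 0  (stop)
So 4177/457 = [9; 7, 7, 9].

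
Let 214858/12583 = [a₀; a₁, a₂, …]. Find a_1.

214858 = 17·12583 + 947   →  a_0 = 17
12583 = 13·947 + 272   →  a_1 = 13

13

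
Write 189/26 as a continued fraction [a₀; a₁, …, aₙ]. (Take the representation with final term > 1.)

[7; 3, 1, 2, 2]

189 = 7*26 + 7
26 = 3*7 + 5
7 = 1*5 + 2
5 = 2*2 + 1
2 = 2*1 + 0  (stop)
So 189/26 = [7; 3, 1, 2, 2].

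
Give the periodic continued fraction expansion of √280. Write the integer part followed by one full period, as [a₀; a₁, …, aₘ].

[16; 1, 2, 1, 2, 1, 32]

a₀ = ⌊√280⌋ = 16.
With m₀=0, d₀=1 and mₖ₊₁ = dₖaₖ − mₖ, dₖ₊₁ = (n − mₖ₊₁²)/dₖ, aₖ₊₁ = ⌊(a₀+mₖ₊₁)/dₖ₊₁⌋:
  k=1: m=16, d=24, a=1
  k=2: m=8, d=9, a=2
  k=3: m=10, d=20, a=1
  k=4: m=10, d=9, a=2
  k=5: m=8, d=24, a=1
  k=6: m=16, d=1, a=32
d=1 and a=2a₀=32 at k=6, so the next step gives (m, d) = (16, 24) again — its k=1 value — and the period has length 6.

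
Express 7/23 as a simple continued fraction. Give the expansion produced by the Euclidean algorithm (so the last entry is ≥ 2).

[0; 3, 3, 2]

7 = 0*23 + 7
23 = 3*7 + 2
7 = 3*2 + 1
2 = 2*1 + 0  (stop)
So 7/23 = [0; 3, 3, 2].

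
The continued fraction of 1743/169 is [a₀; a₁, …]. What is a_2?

1743 = 10·169 + 53   →  a_0 = 10
169 = 3·53 + 10   →  a_1 = 3
53 = 5·10 + 3   →  a_2 = 5

5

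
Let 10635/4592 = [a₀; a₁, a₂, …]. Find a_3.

14

10635 = 2·4592 + 1451   →  a_0 = 2
4592 = 3·1451 + 239   →  a_1 = 3
1451 = 6·239 + 17   →  a_2 = 6
239 = 14·17 + 1   →  a_3 = 14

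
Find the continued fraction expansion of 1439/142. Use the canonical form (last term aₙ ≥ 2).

1439 = 10×142 + 19
142 = 7×19 + 9
19 = 2×9 + 1
9 = 9×1 + 0  (stop)
So 1439/142 = [10; 7, 2, 9].

[10; 7, 2, 9]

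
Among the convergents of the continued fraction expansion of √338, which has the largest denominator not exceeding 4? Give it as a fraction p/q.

√338 = [18; 2, 1, 1, 2, 36, …] (period length 5).
Convergents:
  p_0/q_0 = 18/1
  p_1/q_1 = 37/2
  p_2/q_2 = 55/3
  p_3/q_3 = 92/5
q_2 = 3 ≤ 4 < 5 = q_3, so the answer is 55/3.

55/3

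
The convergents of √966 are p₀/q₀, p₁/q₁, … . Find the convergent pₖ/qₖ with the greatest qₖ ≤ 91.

√966 = [31; 12, 2, 2, 2, 12, 62, …] (period length 6).
Convergents:
  p_0/q_0 = 31/1
  p_1/q_1 = 373/12
  p_2/q_2 = 777/25
  p_3/q_3 = 1927/62
  p_4/q_4 = 4631/149
q_3 = 62 ≤ 91 < 149 = q_4, so the answer is 1927/62.

1927/62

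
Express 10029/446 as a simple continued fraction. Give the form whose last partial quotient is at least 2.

[22; 2, 18, 12]

10029 = 22·446 + 217
446 = 2·217 + 12
217 = 18·12 + 1
12 = 12·1 + 0  (stop)
So 10029/446 = [22; 2, 18, 12].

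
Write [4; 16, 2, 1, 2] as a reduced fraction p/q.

Fold from the inside: start with 2/1.
  1 + 1/2 = 3/2
  2 + 2/3 = 8/3
  16 + 3/8 = 131/8
  4 + 8/131 = 532/131

532/131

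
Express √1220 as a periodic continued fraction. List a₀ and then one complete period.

[34; 1, 12, 1, 68]

a₀ = ⌊√1220⌋ = 34.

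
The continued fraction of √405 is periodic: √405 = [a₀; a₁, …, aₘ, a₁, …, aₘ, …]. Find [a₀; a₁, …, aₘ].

[20; 8, 40]

a₀ = ⌊√405⌋ = 20.
With m₀=0, d₀=1 and mₖ₊₁ = dₖaₖ − mₖ, dₖ₊₁ = (n − mₖ₊₁²)/dₖ, aₖ₊₁ = ⌊(a₀+mₖ₊₁)/dₖ₊₁⌋:
  k=1: m=20, d=5, a=8
  k=2: m=20, d=1, a=40
d=1 and a=2a₀=40 at k=2, so the next step gives (m, d) = (20, 5) again — its k=1 value — and the period has length 2.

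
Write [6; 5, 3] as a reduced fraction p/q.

99/16

Using pₖ = aₖpₖ₋₁ + pₖ₋₂ and qₖ = aₖqₖ₋₁ + qₖ₋₂:
  k=0: a=6, p=6, q=1
  k=1: a=5, p=31, q=5
  k=2: a=3, p=99, q=16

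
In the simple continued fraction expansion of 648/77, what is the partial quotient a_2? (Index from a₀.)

648 = 8·77 + 32   →  a_0 = 8
77 = 2·32 + 13   →  a_1 = 2
32 = 2·13 + 6   →  a_2 = 2

2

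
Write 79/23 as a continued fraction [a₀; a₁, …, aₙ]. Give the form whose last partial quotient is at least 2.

[3; 2, 3, 3]

79 = 3×23 + 10
23 = 2×10 + 3
10 = 3×3 + 1
3 = 3×1 + 0  (stop)
So 79/23 = [3; 2, 3, 3].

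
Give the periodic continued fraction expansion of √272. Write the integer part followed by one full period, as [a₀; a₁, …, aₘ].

[16; 2, 32]

a₀ = ⌊√272⌋ = 16.
With m₀=0, d₀=1 and mₖ₊₁ = dₖaₖ − mₖ, dₖ₊₁ = (n − mₖ₊₁²)/dₖ, aₖ₊₁ = ⌊(a₀+mₖ₊₁)/dₖ₊₁⌋:
  k=1: m=16, d=16, a=2
  k=2: m=16, d=1, a=32
d=1 and a=2a₀=32 at k=2, so the next step gives (m, d) = (16, 16) again — its k=1 value — and the period has length 2.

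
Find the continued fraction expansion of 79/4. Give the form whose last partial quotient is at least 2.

[19; 1, 3]

79 = 19*4 + 3
4 = 1*3 + 1
3 = 3*1 + 0  (stop)
So 79/4 = [19; 1, 3].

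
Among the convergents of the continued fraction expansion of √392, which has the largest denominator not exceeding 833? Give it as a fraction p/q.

15661/791

√392 = [19; 1, 3, 1, 38, …] (period length 4).
Convergents:
  p_0/q_0 = 19/1
  p_1/q_1 = 20/1
  p_2/q_2 = 79/4
  p_3/q_3 = 99/5
  p_4/q_4 = 3841/194
  p_5/q_5 = 3940/199
  p_6/q_6 = 15661/791
  p_7/q_7 = 19601/990
q_6 = 791 ≤ 833 < 990 = q_7, so the answer is 15661/791.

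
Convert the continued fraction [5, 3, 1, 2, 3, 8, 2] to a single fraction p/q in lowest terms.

3431/651

Using pₖ = aₖpₖ₋₁ + pₖ₋₂ and qₖ = aₖqₖ₋₁ + qₖ₋₂:
  k=0: a=5, p=5, q=1
  k=1: a=3, p=16, q=3
  k=2: a=1, p=21, q=4
  k=3: a=2, p=58, q=11
  k=4: a=3, p=195, q=37
  k=5: a=8, p=1618, q=307
  k=6: a=2, p=3431, q=651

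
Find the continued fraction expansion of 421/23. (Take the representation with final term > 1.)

421 = 18·23 + 7
23 = 3·7 + 2
7 = 3·2 + 1
2 = 2·1 + 0  (stop)
So 421/23 = [18; 3, 3, 2].

[18; 3, 3, 2]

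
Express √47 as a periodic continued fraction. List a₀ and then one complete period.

[6; 1, 5, 1, 12]

a₀ = ⌊√47⌋ = 6.
With m₀=0, d₀=1 and mₖ₊₁ = dₖaₖ − mₖ, dₖ₊₁ = (n − mₖ₊₁²)/dₖ, aₖ₊₁ = ⌊(a₀+mₖ₊₁)/dₖ₊₁⌋:
  k=1: m=6, d=11, a=1
  k=2: m=5, d=2, a=5
  k=3: m=5, d=11, a=1
  k=4: m=6, d=1, a=12
d=1 and a=2a₀=12 at k=4, so the next step gives (m, d) = (6, 11) again — its k=1 value — and the period has length 4.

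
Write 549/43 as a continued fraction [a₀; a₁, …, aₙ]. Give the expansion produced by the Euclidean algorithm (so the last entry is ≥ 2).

[12; 1, 3, 3, 3]

549 = 12*43 + 33
43 = 1*33 + 10
33 = 3*10 + 3
10 = 3*3 + 1
3 = 3*1 + 0  (stop)
So 549/43 = [12; 1, 3, 3, 3].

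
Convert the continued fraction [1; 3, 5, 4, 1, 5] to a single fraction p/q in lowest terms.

Fold from the inside: start with 5/1.
  1 + 1/5 = 6/5
  4 + 5/6 = 29/6
  5 + 6/29 = 151/29
  3 + 29/151 = 482/151
  1 + 151/482 = 633/482

633/482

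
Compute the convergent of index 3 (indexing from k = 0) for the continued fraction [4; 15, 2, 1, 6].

Using pₖ = aₖpₖ₋₁ + pₖ₋₂, qₖ = aₖqₖ₋₁ + qₖ₋₂ (with p₋₁=1, p₋₂=0, q₋₁=0, q₋₂=1):
  k=0: a=4, p=4, q=1
  k=1: a=15, p=61, q=15
  k=2: a=2, p=126, q=31
  k=3: a=1, p=187, q=46

187/46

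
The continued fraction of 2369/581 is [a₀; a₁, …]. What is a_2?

2369 = 4·581 + 45   →  a_0 = 4
581 = 12·45 + 41   →  a_1 = 12
45 = 1·41 + 4   →  a_2 = 1

1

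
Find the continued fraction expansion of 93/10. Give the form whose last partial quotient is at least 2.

93 = 9×10 + 3
10 = 3×3 + 1
3 = 3×1 + 0  (stop)
So 93/10 = [9; 3, 3].

[9; 3, 3]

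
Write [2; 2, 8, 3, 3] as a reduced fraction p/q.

Fold from the inside: start with 3/1.
  3 + 1/3 = 10/3
  8 + 3/10 = 83/10
  2 + 10/83 = 176/83
  2 + 83/176 = 435/176

435/176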